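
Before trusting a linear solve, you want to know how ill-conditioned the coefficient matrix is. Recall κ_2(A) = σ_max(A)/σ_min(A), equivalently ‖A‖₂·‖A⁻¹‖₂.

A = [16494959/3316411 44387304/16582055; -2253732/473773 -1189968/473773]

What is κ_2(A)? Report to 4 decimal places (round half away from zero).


AᵀA = [619464638377/13077980881 1651872360216/65389904405; 1651872360216/65389904405 4405305542976/326949522025]; tr = 68830178209/1131313225, det = 65804544/1131313225
λ_max, λ_min = (68830178209/1131313225 ± √4737295650079129270081/1279869613059900625)/2 = 1521/25, 43264/45252529
κ = σ_max/σ_min = (39/5)/(208/6727) = 252.2625

252.2625


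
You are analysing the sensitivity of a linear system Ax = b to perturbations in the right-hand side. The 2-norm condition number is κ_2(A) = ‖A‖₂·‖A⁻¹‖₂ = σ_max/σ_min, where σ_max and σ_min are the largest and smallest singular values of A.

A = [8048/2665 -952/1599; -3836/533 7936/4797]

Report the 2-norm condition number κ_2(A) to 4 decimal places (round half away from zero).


form AᵀA = [2560016/42025 -1036672/75645; -1036672/75645 420928/136161] with trace 129616/2025 and determinant 1024/2025
solving λ² − 129616/2025·λ + 1024/2025 = 0 gives λ = 64, 16/2025
σ_max=√64=8, σ_min=√(16/2025)=(4/45) → κ = 90.0000

90.0000


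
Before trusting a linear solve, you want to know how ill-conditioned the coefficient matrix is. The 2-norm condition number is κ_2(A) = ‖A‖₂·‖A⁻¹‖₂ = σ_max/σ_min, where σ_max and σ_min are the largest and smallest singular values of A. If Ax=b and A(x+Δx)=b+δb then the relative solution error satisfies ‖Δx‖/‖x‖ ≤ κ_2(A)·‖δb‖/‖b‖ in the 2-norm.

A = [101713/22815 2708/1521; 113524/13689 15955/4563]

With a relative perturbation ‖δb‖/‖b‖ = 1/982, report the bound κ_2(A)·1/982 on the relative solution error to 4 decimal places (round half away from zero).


0.1287

M = AᵀA = [415302273721/4684718025 11535326336/312314535; 11535326336/312314535 320561401/20820969]. tr(M)=2884192834/27720225, det(M)=83521/123201
char-poly roots: 2601/25 and 7225/1108809
κ = σ_max/σ_min = (51/5)/(85/1053) = 126.3600
perturbation bound = 126.3600·1/982 = 0.1287


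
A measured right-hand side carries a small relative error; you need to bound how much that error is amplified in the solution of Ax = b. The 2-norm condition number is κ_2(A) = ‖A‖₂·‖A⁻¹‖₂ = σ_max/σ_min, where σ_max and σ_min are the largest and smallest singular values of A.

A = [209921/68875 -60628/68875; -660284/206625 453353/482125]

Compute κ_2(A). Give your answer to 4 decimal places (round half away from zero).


AᵀA = [39599353/2030625 -26949376/4738125; -26949376/4738125 18342017/11055625]; tr = 84217858/3980025, det = 279841/99500625
λ_max, λ_min = (84217858/3980025 ± √11347951043584/25344958401)/2 = 529/25, 529/3980025
κ_2(A) = √(λ_max/λ_min) = √((529/25) / (529/3980025)) = 399.0000

399.0000


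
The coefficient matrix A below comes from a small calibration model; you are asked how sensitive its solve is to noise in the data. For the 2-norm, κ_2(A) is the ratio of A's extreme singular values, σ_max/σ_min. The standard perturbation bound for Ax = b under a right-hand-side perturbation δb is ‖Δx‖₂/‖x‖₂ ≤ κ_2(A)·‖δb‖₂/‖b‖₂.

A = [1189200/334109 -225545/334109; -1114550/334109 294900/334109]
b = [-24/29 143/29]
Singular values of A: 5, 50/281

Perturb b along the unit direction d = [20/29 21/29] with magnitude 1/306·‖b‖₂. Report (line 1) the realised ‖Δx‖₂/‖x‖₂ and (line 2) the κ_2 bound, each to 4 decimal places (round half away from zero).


0.0054
0.0918

from the listed singular values, σ₁ = 5, σ_n = 50/281
condition number: 5 ÷ (50/281) = 28.1000
κ_2(A)·‖δb‖/‖b‖ = 0.0918
solve Ax = b  →  x = [2.9205 16.6244]
‖b‖₂ = 5.0000 and ‖x‖₂ = 16.8790
δb = ε·‖b‖·d = [0.0113 0.0118]; solving A·Δx = δb gives ‖Δx‖ = 0.0918
realised ‖Δx‖/‖x‖ = 0.0054
tightness: 0.0054 against a bound of 0.0918 (unrounded ratio ≈ 0.0592)


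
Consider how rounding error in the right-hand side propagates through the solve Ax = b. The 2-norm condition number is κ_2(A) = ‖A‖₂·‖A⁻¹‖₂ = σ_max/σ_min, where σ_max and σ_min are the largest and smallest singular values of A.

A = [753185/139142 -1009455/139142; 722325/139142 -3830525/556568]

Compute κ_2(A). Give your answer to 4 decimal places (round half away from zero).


form AᵀA = [647467925/11510402 -6906194325/92083216; -6906194325/92083216 36833427025/368332864] with trace 57552400625/368332864 and determinant 244140625/1473331456
λ_max, λ_min = (57552400625/368332864 ± √3312188892684875390625/135669098702442496)/2 = 625/4, 390625/368332864
κ_2(A) = √(λ_max/λ_min) = √((625/4) / (390625/368332864)) = 383.8400

383.8400


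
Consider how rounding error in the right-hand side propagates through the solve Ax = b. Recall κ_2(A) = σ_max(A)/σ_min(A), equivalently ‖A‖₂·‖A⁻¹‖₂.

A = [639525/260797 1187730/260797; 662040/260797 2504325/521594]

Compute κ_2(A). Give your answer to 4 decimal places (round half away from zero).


AᵀA = [59263425/4757297 111111750/4757297; 111111750/4757297 833353425/19029188]; tr = 62965125/1119364, det = 50625/1119364
char-poly roots: 225/4 and 225/279841
κ = σ_max/σ_min = (15/2)/(15/529) = 264.5000

264.5000


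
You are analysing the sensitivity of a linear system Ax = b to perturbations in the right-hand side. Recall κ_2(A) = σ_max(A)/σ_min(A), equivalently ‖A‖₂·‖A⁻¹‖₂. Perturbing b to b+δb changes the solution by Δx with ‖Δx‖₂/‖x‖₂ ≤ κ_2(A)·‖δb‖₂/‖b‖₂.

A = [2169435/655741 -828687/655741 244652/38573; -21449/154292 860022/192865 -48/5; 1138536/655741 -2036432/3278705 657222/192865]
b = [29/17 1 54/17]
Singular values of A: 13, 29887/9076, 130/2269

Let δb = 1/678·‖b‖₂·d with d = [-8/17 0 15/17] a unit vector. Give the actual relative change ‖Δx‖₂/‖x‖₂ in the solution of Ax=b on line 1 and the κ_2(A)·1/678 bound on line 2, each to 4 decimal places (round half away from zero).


from the listed singular values, σ₁ = 13, σ_n = 130/2269
condition number: 13 ÷ (130/2269) = 226.9000
bound on ‖Δx‖/‖x‖: κ·ε = 226.9000·1/678 = 0.3347
solve Ax = b  →  x = [-14.3457 28.8342 13.4970]
2-norm of b is 3.7417; of x, 34.9197
Δx = A⁻¹·δb where δb = 1/678·3.7417·d; ‖Δx‖ = 0.0963
relative error = 0.0028
tightness: 0.0028 against a bound of 0.3347 (unrounded ratio ≈ 0.0082)

0.0028
0.3347


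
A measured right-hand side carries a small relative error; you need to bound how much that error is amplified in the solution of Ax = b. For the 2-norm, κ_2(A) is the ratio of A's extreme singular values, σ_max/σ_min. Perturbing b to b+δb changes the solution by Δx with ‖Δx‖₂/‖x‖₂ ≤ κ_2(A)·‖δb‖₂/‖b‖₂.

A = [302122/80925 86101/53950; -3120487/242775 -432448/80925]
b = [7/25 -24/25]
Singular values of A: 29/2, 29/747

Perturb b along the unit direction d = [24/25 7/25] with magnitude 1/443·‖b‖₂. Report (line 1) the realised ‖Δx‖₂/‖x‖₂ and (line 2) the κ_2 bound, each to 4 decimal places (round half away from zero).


0.8431
0.8431

σ_max = 29/2, σ_min = 29/747
κ = σ_max/σ_min = (29/2)/(29/747) = 373.5000
κ_2(A)·‖δb‖/‖b‖ = 0.8431
solve Ax = b  →  x = [0.0637 0.0265]
‖b‖ = 1.0000, ‖x‖ = 0.0690
with δb = [0.0022 0.0006], A·Δx = δb → ‖Δx‖ = 0.0581
relative error = 0.8431
realised/bound = 1 exactly: the bound is attained for this b and d


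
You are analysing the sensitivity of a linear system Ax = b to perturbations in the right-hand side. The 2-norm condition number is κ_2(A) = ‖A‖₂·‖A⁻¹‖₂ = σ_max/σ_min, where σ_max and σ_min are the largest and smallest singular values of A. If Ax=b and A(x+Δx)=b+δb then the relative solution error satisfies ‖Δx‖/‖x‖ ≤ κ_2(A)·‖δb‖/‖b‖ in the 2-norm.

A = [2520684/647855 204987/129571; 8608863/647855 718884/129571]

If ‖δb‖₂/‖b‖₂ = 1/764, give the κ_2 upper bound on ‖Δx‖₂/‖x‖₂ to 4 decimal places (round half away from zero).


AᵀA = [3218654799225/16788644041 1341096264000/16788644041; 1341096264000/16788644041 558813875625/16788644041]; tr = 22351885650/99341089, det = 31640625/99341089
eigenvalues of AᵀA: λ = (tr ± √(tr²−4·det))/2 = 225, 140625/99341089
σ_max=√225=15, σ_min=√(140625/99341089)=(375/9967) → κ = 398.6800
bound on ‖Δx‖/‖x‖: κ·ε = 398.6800·1/764 = 0.5218

0.5218


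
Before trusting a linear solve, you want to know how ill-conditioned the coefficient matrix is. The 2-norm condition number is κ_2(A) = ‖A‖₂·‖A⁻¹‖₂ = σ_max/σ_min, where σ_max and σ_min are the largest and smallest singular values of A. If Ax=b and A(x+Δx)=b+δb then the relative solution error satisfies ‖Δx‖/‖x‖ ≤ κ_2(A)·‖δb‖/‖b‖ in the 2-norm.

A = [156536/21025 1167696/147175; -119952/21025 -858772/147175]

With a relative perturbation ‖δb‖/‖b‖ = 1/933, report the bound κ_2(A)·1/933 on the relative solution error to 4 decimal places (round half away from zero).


0.1088

M = AᵀA = [1555680064/17682025 457276608/4950967; 457276608/4950967 84040131856/866419225]. tr(M)=190568912/1030225, det(M)=85525504/25755625
λ_max, λ_min = (190568912/1030225 ± √1452096501555456/42454542025)/2 = 4624/25, 18496/1030225
σ_max=√(4624/25)=(68/5), σ_min=√(18496/1030225)=(136/1015) → κ = 101.5000
bound on ‖Δx‖/‖x‖: κ·ε = 101.5000·1/933 = 0.1088


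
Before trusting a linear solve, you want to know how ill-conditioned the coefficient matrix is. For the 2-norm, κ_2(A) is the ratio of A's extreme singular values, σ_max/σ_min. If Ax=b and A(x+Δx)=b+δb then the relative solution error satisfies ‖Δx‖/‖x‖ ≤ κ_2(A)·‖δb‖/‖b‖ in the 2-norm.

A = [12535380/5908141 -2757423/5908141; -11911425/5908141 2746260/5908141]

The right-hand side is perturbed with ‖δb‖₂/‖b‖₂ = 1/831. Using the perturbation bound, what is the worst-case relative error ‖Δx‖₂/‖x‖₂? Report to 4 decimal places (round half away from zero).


0.2392

form AᵀA = [355550294025/41505505441 -79996688640/41505505441; -79996688640/41505505441 18008710569/41505505441] with trace 222224274/24690961 and determinant 50625/24690961
λ_max, λ_min = (222224274/24690961 ± √49378628035224576/609643555103521)/2 = 9, 5625/24690961
κ = σ_max/σ_min = 3/(75/4969) = 198.7600
perturbation bound = 198.7600·1/831 = 0.2392


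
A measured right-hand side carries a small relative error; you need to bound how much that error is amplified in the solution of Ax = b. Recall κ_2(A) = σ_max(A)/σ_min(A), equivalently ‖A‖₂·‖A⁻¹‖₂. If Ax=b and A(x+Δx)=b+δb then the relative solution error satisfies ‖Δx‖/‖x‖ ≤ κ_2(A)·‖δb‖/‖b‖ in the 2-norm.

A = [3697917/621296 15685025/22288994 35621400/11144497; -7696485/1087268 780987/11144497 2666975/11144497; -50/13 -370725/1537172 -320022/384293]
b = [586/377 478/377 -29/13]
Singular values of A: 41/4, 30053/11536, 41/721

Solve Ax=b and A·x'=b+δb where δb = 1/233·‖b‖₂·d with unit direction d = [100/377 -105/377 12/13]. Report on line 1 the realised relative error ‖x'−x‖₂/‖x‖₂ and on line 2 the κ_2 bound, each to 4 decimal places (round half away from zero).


largest singular value 41/4, smallest 41/721
κ = σ_max/σ_min = (41/4)/(41/721) = 180.2500
perturbation bound = 180.2500·1/233 = 0.7736
solve Ax = b  →  x = [-0.0733 34.4820 -6.9688]
2-norm of b is 3.0000; of x, 35.1792
with δb = [0.0034 -0.0036 0.0119], A·Δx = δb → ‖Δx‖ = 0.2264
realised ‖Δx‖/‖x‖ = 0.0064
so the bound overstates the realised error by a factor of ≈ 120.1958 (computed from the unrounded values)

0.0064
0.7736


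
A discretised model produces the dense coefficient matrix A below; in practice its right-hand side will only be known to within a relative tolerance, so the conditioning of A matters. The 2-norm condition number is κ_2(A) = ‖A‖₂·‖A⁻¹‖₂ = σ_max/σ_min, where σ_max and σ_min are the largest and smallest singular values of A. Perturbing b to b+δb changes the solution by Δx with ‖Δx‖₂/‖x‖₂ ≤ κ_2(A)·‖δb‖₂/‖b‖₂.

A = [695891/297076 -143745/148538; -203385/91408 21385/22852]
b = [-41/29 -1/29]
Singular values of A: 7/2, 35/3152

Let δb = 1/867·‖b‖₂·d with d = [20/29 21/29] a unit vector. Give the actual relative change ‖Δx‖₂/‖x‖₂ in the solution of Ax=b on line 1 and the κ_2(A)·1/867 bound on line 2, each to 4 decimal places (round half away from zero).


0.0016
0.3636

σ_max = 7/2, σ_min = 35/3152
κ = σ_max/σ_min = (7/2)/(35/3152) = 315.2000
κ_2(A)·‖δb‖/‖b‖ = 0.3636
solve Ax = b  →  x = [-34.9011 -83.0198]
2-norm of b is 1.4142; of x, 90.0576
re-solving with b+δb shifts x by Δx of norm 0.1469
realised ‖Δx‖/‖x‖ = 0.0016
so the bound overstates the realised error by a factor of ≈ 222.8812 (computed from the unrounded values)


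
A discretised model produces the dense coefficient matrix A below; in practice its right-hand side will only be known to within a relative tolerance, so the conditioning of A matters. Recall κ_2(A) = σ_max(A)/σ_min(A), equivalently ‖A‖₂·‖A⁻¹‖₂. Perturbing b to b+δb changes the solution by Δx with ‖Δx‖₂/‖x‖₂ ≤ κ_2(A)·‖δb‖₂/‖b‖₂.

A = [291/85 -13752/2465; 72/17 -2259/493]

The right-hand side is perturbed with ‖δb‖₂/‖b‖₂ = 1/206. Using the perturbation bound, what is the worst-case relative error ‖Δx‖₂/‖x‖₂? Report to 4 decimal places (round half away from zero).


0.0495

M = AᵀA = [214281/7225 -278208/7225; -278208/7225 376569/7225]. tr(M)=23634/289, det(M)=18225/289
solving λ² − 23634/289·λ + 18225/289 = 0 gives λ = 81, 225/289
κ_2(A) = √(λ_max/λ_min) = √(81 / (225/289)) = 10.2000
bound on ‖Δx‖/‖x‖: κ·ε = 10.2000·1/206 = 0.0495


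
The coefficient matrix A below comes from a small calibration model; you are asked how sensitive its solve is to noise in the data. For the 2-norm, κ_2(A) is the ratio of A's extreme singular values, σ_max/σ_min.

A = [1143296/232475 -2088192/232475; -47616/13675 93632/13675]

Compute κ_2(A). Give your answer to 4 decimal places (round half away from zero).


form AᵀA = [78494826496/2161785025 -5881430016/86471401; -5881430016/86471401 275767791616/2161785025] with trace 1225822208/7480225 and determinant 1073741824/187005625
eigenvalues of AᵀA: λ = (tr ± √(tr²−4·det))/2 = 4096/25, 262144/7480225
κ = σ_max/σ_min = (64/5)/(512/2735) = 68.3750

68.3750


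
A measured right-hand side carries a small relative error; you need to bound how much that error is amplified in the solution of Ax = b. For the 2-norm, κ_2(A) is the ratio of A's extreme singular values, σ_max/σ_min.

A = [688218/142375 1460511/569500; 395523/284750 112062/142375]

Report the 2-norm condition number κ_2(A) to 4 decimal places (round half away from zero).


form AᵀA = [3281623209/129732100 35001477/2594642; 35001477/2594642 3734429841/518928400] with trace 58342293/1795600 and determinant 10556001/179560000
solving λ² − 58342293/1795600·λ + 10556001/179560000 = 0 gives λ = 3249/100, 3249/1795600
κ_2(A) = √(λ_max/λ_min) = √((3249/100) / (3249/1795600)) = 134.0000

134.0000


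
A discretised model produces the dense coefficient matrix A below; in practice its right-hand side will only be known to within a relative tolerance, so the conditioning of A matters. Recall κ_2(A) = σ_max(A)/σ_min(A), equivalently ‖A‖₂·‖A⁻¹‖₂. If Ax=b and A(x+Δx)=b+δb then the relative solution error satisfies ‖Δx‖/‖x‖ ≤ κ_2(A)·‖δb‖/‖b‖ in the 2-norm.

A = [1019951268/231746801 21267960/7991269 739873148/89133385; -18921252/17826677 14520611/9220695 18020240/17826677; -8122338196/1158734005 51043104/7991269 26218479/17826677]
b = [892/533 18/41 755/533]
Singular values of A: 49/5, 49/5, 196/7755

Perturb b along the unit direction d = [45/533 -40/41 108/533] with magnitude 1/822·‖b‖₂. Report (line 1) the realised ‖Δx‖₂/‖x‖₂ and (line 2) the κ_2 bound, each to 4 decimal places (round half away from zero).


σ_max = 49/5, σ_min = 196/7755
κ_2(A) = (49/5) / (196/7755) = 387.7500
κ_2(A)·‖δb‖/‖b‖ = 0.4717
solve Ax = b  →  x = [-0.0315 0.1478 0.1710]
‖b‖₂ = 2.2361 and ‖x‖₂ = 0.2282
with δb = [0.0002 -0.0027 0.0006], A·Δx = δb → ‖Δx‖ = 0.1076
realised ‖Δx‖/‖x‖ = 0.4717
so the bound is sharp here: realised error equals the bound

0.4717
0.4717


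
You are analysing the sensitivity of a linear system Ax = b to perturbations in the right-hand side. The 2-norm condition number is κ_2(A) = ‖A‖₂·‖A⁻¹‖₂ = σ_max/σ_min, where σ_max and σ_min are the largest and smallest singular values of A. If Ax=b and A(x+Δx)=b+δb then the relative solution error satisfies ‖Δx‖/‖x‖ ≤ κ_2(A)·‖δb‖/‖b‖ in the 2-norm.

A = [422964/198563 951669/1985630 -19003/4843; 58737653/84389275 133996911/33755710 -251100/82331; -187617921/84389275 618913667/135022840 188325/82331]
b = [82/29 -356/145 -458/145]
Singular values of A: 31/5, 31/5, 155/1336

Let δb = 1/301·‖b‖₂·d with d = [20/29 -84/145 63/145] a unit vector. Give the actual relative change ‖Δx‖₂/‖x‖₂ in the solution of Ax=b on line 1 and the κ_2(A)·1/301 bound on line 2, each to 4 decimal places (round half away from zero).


largest singular value 31/5, smallest 155/1336
κ = σ_max/σ_min = (31/5)/(155/1336) = 53.4400
worst-case relative error ≤ 53.4400 × 1/301 = 0.1775
solve Ax = b  →  x = [15.1294 2.7428 7.8277]
‖b‖ = 4.8990, ‖x‖ = 17.2538
δb = ε·‖b‖·d = [0.0112 -0.0094 0.0071]; solving A·Δx = δb gives ‖Δx‖ = 0.1403
relative error = 0.0081
tightness: 0.0081 against a bound of 0.1775 (unrounded ratio ≈ 0.0458)

0.0081
0.1775


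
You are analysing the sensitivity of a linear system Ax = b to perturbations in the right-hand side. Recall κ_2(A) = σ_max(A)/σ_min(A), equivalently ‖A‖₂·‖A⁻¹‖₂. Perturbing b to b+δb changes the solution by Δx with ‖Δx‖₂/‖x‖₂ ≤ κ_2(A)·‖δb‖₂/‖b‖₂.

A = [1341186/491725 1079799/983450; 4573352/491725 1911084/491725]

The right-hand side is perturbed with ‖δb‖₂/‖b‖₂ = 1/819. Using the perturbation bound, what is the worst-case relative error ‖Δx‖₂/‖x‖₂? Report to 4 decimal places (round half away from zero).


form AᵀA = [36342925444/386869561 15142664775/386869561; 15142664775/386869561 25239894561/1547478244] with trace 1009536073/9156676 and determinant 345744/2289169
eigenvalues of AᵀA: λ = (tr ± √(tr²−4·det))/2 = 441/4, 3136/2289169
so κ_2 = √((441/4) / (3136/2289169)) = 283.6875
κ_2(A)·‖δb‖/‖b‖ = 0.3464

0.3464


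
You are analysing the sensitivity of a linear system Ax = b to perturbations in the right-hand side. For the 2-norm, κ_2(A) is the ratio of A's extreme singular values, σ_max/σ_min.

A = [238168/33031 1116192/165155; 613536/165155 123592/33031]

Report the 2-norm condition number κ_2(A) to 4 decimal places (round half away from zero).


67.0000

M = AᵀA = [6209433664/94381225 1182246912/18876245; 1182246912/18876245 5632384576/94381225]. tr(M)=2816128/22445, det(M)=9834496/2805625
char-poly roots: 3136/25 and 3136/112225
κ = σ_max/σ_min = (56/5)/(56/335) = 67.0000


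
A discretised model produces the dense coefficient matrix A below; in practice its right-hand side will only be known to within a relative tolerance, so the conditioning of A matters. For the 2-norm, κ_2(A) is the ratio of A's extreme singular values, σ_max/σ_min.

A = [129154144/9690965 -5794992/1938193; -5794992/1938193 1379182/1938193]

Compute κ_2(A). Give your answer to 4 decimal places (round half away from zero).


360.3125

AᵀA = [254209039616/1362644225 -11439314208/272528845; -11439314208/272528845 514851428/54505769]; tr = 6514154276/33235225, det = 9834496/33235225
λ_max, λ_min = (6514154276/33235225 ± √42432898524779797776/1104580180800625)/2 = 196, 50176/33235225
σ_max=√196=14, σ_min=√(50176/33235225)=(224/5765) → κ = 360.3125


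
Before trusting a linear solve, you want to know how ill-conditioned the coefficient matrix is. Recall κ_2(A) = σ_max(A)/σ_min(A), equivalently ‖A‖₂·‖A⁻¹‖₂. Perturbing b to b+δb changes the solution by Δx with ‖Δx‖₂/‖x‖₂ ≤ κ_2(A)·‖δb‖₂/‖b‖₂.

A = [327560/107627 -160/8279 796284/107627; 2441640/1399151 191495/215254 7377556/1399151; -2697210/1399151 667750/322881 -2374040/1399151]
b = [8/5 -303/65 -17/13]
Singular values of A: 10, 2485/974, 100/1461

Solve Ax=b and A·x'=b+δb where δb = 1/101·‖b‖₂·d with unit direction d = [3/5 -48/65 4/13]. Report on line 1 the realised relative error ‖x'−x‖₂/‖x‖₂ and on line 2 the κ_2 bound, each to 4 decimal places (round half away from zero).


largest singular value 10, smallest 100/1461
condition number: 10 ÷ (100/1461) = 146.1000
perturbation bound = 146.1000·1/101 = 1.4465
solve Ax = b  →  x = [-47.1259 -28.5387 19.5274]
2-norm of b is 5.0990; of x, 58.4519
re-solving with b+δb shifts x by Δx of norm 0.7376
realised ‖Δx‖/‖x‖ = 0.0126
so the bound overstates the realised error by a factor of ≈ 114.6336 (computed from the unrounded values)

0.0126
1.4465


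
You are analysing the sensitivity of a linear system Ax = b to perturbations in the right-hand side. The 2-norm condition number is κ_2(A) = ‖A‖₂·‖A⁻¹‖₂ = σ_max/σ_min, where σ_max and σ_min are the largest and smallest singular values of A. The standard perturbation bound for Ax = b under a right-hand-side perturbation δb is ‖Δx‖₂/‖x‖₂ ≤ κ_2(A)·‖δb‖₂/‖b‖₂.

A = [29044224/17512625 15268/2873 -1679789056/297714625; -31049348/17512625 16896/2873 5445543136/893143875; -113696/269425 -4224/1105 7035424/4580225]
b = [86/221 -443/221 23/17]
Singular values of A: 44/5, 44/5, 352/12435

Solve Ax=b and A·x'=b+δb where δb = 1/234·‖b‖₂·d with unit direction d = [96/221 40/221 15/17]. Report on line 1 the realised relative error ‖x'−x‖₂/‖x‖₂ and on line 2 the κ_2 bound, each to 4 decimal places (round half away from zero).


σ_max = 44/5, σ_min = 352/12435
κ_2(A) = (44/5) / (352/12435) = 310.8750
perturbation bound = 310.8750·1/234 = 1.3285
solve Ax = b  →  x = [33.9601 -0.1923 9.7320]
‖b‖₂ = 2.4495 and ‖x‖₂ = 35.3276
Δx = A⁻¹·δb where δb = 1/234·2.4495·d; ‖Δx‖ = 0.3698
realised ‖Δx‖/‖x‖ = 0.0105
realised/bound (from unrounded values) ≈ 0.0079

0.0105
1.3285


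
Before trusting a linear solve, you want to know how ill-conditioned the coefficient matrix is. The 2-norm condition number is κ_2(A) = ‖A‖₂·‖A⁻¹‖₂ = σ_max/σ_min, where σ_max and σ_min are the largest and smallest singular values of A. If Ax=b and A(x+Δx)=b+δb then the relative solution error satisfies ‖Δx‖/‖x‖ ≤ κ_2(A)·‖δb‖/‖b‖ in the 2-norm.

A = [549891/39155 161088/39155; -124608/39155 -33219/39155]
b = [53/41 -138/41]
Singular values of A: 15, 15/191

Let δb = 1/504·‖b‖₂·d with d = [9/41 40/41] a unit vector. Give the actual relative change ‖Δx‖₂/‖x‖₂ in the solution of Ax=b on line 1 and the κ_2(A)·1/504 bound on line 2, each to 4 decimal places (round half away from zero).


σ_max = 15, σ_min = 15/191
κ_2(A) = 15 / (15/191) = 191.0000
perturbation bound = 191.0000·1/504 = 0.3790
solve Ax = b  →  x = [10.8240 -36.6347]
2-norm of b is 3.6056; of x, 38.2002
re-solving with b+δb shifts x by Δx of norm 0.0911
dividing the unrounded norms, ‖Δx‖/‖x‖ = 0.0024
realised/bound (from unrounded values) ≈ 0.0063

0.0024
0.3790


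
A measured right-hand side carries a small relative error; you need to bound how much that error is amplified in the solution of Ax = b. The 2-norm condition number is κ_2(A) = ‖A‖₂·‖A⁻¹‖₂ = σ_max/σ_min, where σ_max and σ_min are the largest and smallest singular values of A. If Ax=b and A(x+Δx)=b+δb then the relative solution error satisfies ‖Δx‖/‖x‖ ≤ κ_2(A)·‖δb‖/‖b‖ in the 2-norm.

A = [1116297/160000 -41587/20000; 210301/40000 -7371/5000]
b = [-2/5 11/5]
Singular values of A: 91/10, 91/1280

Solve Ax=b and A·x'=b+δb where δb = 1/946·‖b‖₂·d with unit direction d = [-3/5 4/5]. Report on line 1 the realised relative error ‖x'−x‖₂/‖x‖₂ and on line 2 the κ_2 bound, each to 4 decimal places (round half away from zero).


0.0012
0.1353

σ_max = 91/10, σ_min = 91/1280
condition number: (91/10) ÷ (91/1280) = 128.0000
perturbation bound = 128.0000·1/946 = 0.1353
solve Ax = b  →  x = [7.9824 26.9758]
‖b‖₂ = 2.2361 and ‖x‖₂ = 28.1321
re-solving with b+δb shifts x by Δx of norm 0.0332
relative error = 0.0012
realised/bound (from unrounded values) ≈ 0.0087


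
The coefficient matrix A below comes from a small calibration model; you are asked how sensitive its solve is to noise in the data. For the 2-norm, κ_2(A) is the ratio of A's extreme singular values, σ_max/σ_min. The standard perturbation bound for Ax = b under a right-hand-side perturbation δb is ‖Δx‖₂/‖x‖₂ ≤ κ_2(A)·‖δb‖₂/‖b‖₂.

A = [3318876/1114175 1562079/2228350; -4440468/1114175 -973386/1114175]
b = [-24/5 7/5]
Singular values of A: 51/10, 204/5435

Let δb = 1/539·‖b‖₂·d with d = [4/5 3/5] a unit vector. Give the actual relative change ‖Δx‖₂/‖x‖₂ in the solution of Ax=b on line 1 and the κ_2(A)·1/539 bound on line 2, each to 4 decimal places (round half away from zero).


0.0031
0.2521

from the listed singular values, σ₁ = 51/10, σ_n = 204/5435
condition number: (51/10) ÷ (204/5435) = 135.8750
κ_2(A)·‖δb‖/‖b‖ = 0.2521
solve Ax = b  →  x = [16.7797 -78.1492]
‖b‖₂ = 5.0000 and ‖x‖₂ = 79.9303
δb = ε·‖b‖·d = [0.0074 0.0056]; solving A·Δx = δb gives ‖Δx‖ = 0.2471
relative error = 0.0031
so the bound overstates the realised error by a factor of ≈ 81.5289 (computed from the unrounded values)


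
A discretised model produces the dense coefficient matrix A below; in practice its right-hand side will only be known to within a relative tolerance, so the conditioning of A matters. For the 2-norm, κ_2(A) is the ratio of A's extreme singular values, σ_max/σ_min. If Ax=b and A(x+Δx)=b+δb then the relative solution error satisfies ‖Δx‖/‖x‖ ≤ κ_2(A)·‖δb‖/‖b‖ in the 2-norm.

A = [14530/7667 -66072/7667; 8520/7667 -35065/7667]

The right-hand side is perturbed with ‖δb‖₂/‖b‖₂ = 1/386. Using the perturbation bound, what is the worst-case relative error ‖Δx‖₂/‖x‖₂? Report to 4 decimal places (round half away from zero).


0.2850

form AᵀA = [981700/203401 -4355640/203401; -4355640/203401 19360081/203401] with trace 12101/121 and determinant 100/121
eigenvalues of AᵀA: λ = (tr ± √(tr²−4·det))/2 = 100, 1/121
κ_2(A) = √(λ_max/λ_min) = √(100 / (1/121)) = 110.0000
perturbation bound = 110.0000·1/386 = 0.2850


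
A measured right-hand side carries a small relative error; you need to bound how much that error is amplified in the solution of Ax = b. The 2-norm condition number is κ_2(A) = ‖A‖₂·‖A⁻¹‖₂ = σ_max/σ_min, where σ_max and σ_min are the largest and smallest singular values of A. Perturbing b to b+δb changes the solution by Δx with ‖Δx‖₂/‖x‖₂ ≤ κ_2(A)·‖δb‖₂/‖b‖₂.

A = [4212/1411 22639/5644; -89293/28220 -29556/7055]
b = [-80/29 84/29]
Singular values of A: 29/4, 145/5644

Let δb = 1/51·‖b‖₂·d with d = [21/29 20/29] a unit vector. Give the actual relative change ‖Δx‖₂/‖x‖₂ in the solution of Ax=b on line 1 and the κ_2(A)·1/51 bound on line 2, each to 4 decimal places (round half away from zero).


from the listed singular values, σ₁ = 29/4, σ_n = 145/5644
κ = σ_max/σ_min = (29/4)/(145/5644) = 282.2000
worst-case relative error ≤ 282.2000 × 1/51 = 5.5333
solve Ax = b  →  x = [-0.3310 -0.4414]
2-norm of b is 4.0000; of x, 0.5517
Δx = A⁻¹·δb where δb = 1/51·4.0000·d; ‖Δx‖ = 3.0529
realised ‖Δx‖/‖x‖ = 5.5333
realised/bound = 1 exactly: the bound is attained for this b and d

5.5333
5.5333


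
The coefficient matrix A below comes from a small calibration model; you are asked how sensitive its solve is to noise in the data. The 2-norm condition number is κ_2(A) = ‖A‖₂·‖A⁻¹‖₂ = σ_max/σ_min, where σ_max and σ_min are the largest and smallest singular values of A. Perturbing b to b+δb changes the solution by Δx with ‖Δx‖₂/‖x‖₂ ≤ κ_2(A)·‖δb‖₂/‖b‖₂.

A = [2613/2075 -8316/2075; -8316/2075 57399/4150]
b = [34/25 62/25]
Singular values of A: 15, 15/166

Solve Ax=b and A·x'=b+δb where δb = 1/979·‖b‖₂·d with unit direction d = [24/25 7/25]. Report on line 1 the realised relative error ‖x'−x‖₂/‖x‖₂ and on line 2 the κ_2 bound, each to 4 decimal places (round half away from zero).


largest singular value 15, smallest 15/166
κ = σ_max/σ_min = 15/(15/166) = 166.0000
bound on ‖Δx‖/‖x‖: κ·ε = 166.0000·1/979 = 0.1696
solve Ax = b  →  x = [21.2107 6.3253]
‖b‖₂ = 2.8284 and ‖x‖₂ = 22.1337
Δx = A⁻¹·δb where δb = 1/979·2.8284·d; ‖Δx‖ = 0.0320
realised ‖Δx‖/‖x‖ = 0.0014
realised/bound (from unrounded values) ≈ 0.0085

0.0014
0.1696


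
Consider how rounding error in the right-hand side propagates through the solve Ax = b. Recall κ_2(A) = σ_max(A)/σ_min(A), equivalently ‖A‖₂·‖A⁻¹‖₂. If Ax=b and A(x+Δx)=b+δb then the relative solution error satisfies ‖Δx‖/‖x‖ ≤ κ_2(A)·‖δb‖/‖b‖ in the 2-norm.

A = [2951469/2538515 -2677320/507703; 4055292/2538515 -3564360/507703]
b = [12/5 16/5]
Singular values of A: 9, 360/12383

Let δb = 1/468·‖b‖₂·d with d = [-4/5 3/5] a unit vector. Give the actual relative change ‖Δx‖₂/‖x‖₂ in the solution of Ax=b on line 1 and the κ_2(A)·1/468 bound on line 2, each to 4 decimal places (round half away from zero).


largest singular value 9, smallest 360/12383
κ_2(A) = 9 / (360/12383) = 309.5750
worst-case relative error ≤ 309.5750 × 1/468 = 0.6615
solve Ax = b  →  x = [0.0976 -0.4336]
2-norm of b is 4.0000; of x, 0.4444
re-solving with b+δb shifts x by Δx of norm 0.2940
dividing the unrounded norms, ‖Δx‖/‖x‖ = 0.6615
tightness: 0.6615 against a bound of 0.6615; the bound is attained (ratio 1)

0.6615
0.6615


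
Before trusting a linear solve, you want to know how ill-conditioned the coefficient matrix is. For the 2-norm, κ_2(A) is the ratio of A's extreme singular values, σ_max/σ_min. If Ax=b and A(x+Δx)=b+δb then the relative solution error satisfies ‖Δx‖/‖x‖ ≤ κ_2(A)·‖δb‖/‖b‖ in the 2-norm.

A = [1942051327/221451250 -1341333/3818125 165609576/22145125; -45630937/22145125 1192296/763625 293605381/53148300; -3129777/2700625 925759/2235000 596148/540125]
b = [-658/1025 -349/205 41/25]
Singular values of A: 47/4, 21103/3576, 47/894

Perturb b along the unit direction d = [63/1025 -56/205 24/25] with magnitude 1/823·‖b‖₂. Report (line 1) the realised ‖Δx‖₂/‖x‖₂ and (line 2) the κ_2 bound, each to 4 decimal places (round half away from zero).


0.0015
0.2716

largest singular value 47/4, smallest 47/894
κ_2(A) = (47/4) / (47/894) = 223.5000
perturbation bound = 223.5000·1/823 = 0.2716
solve Ax = b  →  x = [-7.6543 -36.5683 7.1723]
2-norm of b is 2.4495; of x, 38.0430
δb = ε·‖b‖·d = [0.0002 -0.0008 0.0029]; solving A·Δx = δb gives ‖Δx‖ = 0.0566
relative error = 0.0015
realised/bound (from unrounded values) ≈ 0.0055


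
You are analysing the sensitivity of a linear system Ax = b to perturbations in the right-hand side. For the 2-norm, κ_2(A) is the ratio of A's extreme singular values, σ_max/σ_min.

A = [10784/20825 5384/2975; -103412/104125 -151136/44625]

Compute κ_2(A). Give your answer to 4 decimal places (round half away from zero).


AᵀA = [47063696/37515625 69148288/16078125; 69148288/16078125 101606464/6890625]; tr = 8643664/540225, det = 1024/540225
λ_max, λ_min = (8643664/540225 ± √74710714583296/291843050625)/2 = 16, 64/540225
κ = σ_max/σ_min = 4/(8/735) = 367.5000

367.5000


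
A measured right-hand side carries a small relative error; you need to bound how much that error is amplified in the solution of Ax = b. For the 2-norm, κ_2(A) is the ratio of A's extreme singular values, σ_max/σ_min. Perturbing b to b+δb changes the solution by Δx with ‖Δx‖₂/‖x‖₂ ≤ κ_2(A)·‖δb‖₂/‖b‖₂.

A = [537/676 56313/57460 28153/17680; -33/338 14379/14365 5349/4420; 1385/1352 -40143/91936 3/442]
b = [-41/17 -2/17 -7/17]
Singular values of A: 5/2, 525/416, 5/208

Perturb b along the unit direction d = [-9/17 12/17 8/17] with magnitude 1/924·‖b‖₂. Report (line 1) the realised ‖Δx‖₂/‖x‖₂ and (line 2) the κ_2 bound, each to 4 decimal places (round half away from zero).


0.0026
0.1126

from the listed singular values, σ₁ = 5/2, σ_n = 5/208
κ = σ_max/σ_min = (5/2)/(5/208) = 104.0000
perturbation bound = 104.0000·1/924 = 0.1126
solve Ax = b  →  x = [-13.7160 -30.8583 24.3200]
‖b‖₂ = 2.4495 and ‖x‖₂ = 41.6152
δb = ε·‖b‖·d = [-0.0014 0.0019 0.0012]; solving A·Δx = δb gives ‖Δx‖ = 0.1103
relative error = 0.0026
realised/bound (from unrounded values) ≈ 0.0235


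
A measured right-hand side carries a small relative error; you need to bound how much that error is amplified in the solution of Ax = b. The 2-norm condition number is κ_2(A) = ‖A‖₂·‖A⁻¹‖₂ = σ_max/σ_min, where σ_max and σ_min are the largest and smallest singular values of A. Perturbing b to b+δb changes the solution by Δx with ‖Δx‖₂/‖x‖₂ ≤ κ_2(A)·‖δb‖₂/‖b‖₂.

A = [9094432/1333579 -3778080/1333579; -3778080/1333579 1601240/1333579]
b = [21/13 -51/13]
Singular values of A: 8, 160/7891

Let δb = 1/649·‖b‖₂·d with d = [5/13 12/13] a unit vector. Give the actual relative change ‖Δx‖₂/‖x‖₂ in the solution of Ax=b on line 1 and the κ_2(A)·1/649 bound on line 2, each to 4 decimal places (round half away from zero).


from the listed singular values, σ₁ = 8, σ_n = 160/7891
κ_2(A) = 8 / (160/7891) = 394.5500
worst-case relative error ≤ 394.5500 × 1/649 = 0.6079
solve Ax = b  →  x = [-56.5601 -136.7192]
2-norm of b is 4.2426; of x, 147.9567
δb = ε·‖b‖·d = [0.0025 0.0060]; solving A·Δx = δb gives ‖Δx‖ = 0.3224
realised ‖Δx‖/‖x‖ = 0.0022
tightness: 0.0022 against a bound of 0.6079 (unrounded ratio ≈ 0.0036)

0.0022
0.6079


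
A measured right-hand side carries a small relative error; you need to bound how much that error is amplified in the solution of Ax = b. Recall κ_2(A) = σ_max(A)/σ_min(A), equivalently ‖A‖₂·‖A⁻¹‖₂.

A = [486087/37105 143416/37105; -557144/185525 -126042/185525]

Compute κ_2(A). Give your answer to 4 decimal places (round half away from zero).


72.4000

form AᵀA = [3698645881/20475625 1078548408/20475625; 1078548408/20475625 315342244/20475625] with trace 6422381/32761 and determinant 240100/32761
solving λ² − 6422381/32761·λ + 240100/32761 = 0 gives λ = 196, 1225/32761
κ = σ_max/σ_min = 14/(35/181) = 72.4000


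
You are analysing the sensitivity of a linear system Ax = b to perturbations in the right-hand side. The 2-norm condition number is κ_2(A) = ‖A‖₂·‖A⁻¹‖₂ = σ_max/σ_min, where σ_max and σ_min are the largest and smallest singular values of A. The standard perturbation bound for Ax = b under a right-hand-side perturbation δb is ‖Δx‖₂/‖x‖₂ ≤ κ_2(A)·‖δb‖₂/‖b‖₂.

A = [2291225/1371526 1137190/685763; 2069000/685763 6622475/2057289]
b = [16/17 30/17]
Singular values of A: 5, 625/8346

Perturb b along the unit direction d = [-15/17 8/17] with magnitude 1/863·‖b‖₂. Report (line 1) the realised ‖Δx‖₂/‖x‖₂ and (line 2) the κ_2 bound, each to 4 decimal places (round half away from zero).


largest singular value 5, smallest 625/8346
κ_2(A) = 5 / (625/8346) = 66.7680
bound on ‖Δx‖/‖x‖: κ·ε = 66.7680·1/863 = 0.0774
solve Ax = b  →  x = [0.2759 0.2897]
‖b‖ = 2.0000, ‖x‖ = 0.4000
δb = ε·‖b‖·d = [-0.0020 0.0011]; solving A·Δx = δb gives ‖Δx‖ = 0.0309
dividing the unrounded norms, ‖Δx‖/‖x‖ = 0.0774
tightness: 0.0774 against a bound of 0.0774; the bound is attained (ratio 1)

0.0774
0.0774


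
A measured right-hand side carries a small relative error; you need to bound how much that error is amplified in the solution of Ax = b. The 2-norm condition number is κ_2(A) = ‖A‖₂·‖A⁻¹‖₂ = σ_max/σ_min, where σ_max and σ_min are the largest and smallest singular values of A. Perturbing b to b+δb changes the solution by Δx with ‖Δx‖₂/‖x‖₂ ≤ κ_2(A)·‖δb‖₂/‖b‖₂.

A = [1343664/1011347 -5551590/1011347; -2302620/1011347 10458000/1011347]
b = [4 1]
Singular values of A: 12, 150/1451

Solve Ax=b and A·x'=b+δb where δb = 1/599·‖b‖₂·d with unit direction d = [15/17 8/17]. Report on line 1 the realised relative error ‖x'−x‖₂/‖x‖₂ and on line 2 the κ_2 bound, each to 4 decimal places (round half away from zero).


0.0017
0.1938

from the listed singular values, σ₁ = 12, σ_n = 150/1451
κ_2(A) = 12 / (150/1451) = 116.0800
perturbation bound = 116.0800·1/599 = 0.1938
solve Ax = b  →  x = [37.7679 8.4124]
‖b‖₂ = 4.1231 and ‖x‖₂ = 38.6934
re-solving with b+δb shifts x by Δx of norm 0.0666
realised ‖Δx‖/‖x‖ = 0.0017
realised/bound (from unrounded values) ≈ 0.0089


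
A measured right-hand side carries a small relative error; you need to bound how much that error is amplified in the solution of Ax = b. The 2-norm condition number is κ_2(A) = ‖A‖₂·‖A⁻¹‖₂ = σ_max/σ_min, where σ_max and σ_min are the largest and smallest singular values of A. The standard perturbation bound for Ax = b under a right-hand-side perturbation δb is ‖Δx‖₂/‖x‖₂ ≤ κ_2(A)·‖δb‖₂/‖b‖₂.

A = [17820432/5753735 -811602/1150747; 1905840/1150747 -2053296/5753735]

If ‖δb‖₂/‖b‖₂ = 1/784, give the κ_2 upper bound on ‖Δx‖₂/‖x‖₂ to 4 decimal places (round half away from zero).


0.2632

M = AᵀA = [1413056918016/114551787025 -63585992736/22910357405; -63585992736/22910357405 71569099044/114551787025]. tr(M)=176636052/13629005, det(M)=6718464/1703625625
char-poly roots: 324/25 and 20736/68145025
σ_max=√(324/25)=(18/5), σ_min=√(20736/68145025)=(144/8255) → κ = 206.3750
κ_2(A)·‖δb‖/‖b‖ = 0.2632


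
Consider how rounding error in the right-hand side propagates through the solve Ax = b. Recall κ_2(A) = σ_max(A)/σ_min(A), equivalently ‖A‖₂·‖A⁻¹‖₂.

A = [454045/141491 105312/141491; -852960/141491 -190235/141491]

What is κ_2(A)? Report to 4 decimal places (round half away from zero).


284.2000

form AᵀA = [3230787625/69272329 726917760/69272329; 726917760/69272329 163598521/69272329] with trace 2019266/41209 and determinant 25/841
solving λ² − 2019266/41209·λ + 25/841 = 0 gives λ = 49, 25/41209
κ = σ_max/σ_min = 7/(5/203) = 284.2000


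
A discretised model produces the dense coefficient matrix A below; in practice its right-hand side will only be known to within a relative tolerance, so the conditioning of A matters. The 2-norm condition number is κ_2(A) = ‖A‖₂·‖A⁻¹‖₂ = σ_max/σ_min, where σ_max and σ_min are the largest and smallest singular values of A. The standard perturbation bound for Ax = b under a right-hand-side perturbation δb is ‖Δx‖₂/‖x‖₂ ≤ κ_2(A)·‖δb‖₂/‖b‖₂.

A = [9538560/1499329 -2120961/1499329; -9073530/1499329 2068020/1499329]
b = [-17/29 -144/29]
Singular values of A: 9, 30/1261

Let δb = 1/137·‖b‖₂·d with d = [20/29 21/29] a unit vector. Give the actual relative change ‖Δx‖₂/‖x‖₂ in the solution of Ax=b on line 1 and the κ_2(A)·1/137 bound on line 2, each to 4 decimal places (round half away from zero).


σ_max = 9, σ_min = 30/1261
condition number: 9 ÷ (30/1261) = 378.3000
bound on ‖Δx‖/‖x‖: κ·ε = 378.3000·1/137 = 2.7613
solve Ax = b  →  x = [-36.5821 -164.1057]
2-norm of b is 5.0000; of x, 168.1337
re-solving with b+δb shifts x by Δx of norm 1.5341
relative error = 0.0091
tightness: 0.0091 against a bound of 2.7613 (unrounded ratio ≈ 0.0033)

0.0091
2.7613
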